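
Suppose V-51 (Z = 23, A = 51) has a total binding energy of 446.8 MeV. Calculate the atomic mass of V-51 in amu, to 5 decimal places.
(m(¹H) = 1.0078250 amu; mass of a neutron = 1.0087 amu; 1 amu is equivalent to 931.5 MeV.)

50.94392 amu

Mass defect = 446.8 MeV / (931.5 MeV/amu) = 0.4796565 amu
Constituent mass = 23(1.0078250) + 28(1.0087) = 51.4235750 amu
Atomic mass = 51.4235750 − 0.4796565 = 50.9439185 amu ≈ 50.94392 amu (to 5 decimal places)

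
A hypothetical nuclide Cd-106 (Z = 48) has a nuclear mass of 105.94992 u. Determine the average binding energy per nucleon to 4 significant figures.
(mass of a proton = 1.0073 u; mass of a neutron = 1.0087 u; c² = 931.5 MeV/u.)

Z = 48, so N = A − Z = 106 − 48 = 58.
Σm = 48·m_p + 58·m_n = 48.3504 + 58.5046 = 106.8550 u
Δm = 106.8550 − 105.94992 = 0.90508 u
Converting to energy: 0.90508 u × 931.5 MeV/u = 843.082 MeV
Per nucleon: 843.082 / 106 = 7.954 MeV

7.954 MeV/nucleon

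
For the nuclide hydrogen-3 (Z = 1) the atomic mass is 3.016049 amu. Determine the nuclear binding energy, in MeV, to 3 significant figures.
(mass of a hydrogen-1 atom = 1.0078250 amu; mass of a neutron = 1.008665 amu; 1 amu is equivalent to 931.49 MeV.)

8.48 MeV

The nucleus contains 1 protons and 3 − 1 = 2 neutrons.
Σm = 1·m(¹H) + 2·m_n = 1.0078250 + 2.017330 = 3.0251550 amu
Mass defect Δm = 3.0251550 − 3.016049 = 0.0091060 amu
E_B = 0.0091060 × 931.49 = 8.48215 MeV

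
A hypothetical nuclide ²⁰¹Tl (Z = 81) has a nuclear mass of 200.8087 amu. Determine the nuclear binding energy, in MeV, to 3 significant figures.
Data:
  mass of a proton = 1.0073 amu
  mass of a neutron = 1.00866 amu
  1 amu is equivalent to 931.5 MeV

Z = 81, so N = A − Z = 201 − 81 = 120.
Total constituent mass: 81 × 1.0073 + 120 × 1.00866 = 202.63050 amu
Mass defect Δm = 202.63050 − 200.8087 = 1.82180 amu
Binding energy = Δm·c² = 1.82180 × 931.5 MeV/amu = 1697.01 MeV

1700 MeV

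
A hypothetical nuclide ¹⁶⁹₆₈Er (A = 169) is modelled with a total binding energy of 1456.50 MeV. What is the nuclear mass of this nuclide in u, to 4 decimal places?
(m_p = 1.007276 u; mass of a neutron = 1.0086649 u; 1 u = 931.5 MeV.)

Mass defect = 1456.50 MeV / (931.5 MeV/u) = 1.563607 u
Constituent mass = 68(1.007276) + 101(1.0086649) = 170.3699229 u
Nuclear mass = 170.3699229 − 1.563607 = 168.8063159 u ≈ 168.8063 u (to 4 decimal places)

168.8063 u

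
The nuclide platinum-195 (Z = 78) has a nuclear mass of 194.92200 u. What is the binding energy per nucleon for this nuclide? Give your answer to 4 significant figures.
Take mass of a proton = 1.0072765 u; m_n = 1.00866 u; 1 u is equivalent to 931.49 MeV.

Mass of separated nucleons = 78(1.0072765) + 117(1.00866) = 78.5675670 + 118.01322 = 196.5807870 u
The mass defect is 196.5807870 − 194.92200 = 1.6587870 u.
Converting to energy: 1.6587870 u × 931.49 MeV/u = 1545.14 MeV
Dividing by A = 195 gives 7.924 MeV per nucleon.

7.924 MeV/nucleon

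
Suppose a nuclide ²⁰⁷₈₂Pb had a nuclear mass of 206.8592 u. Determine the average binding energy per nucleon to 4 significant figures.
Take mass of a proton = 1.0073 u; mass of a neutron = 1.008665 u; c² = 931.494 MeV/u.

8.201 MeV/nucleon

With 82 protons and 125 neutrons (A = 207):
Mass of separated nucleons = 82(1.0073) + 125(1.008665) = 82.5986 + 126.083125 = 208.681725 u
Mass defect Δm = 208.681725 − 206.8592 = 1.822525 u
Converting to energy: 1.822525 u × 931.494 MeV/u = 1697.67 MeV
BE/A = 1697.67 MeV / 207 = 8.201 MeV/nucleon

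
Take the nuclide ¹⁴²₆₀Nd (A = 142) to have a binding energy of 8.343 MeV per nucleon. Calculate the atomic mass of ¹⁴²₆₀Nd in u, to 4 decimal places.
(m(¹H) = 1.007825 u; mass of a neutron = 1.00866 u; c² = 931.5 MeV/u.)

141.9078 u

Total binding energy = 142 × 8.343 = 1184.706 MeV
Mass defect = 1184.706 MeV / (931.5 MeV/u) = 1.271826 u
Constituent mass = 60(1.007825) + 82(1.00866) = 143.179620 u
Atomic mass = 143.179620 − 1.271826 = 141.907794 u ≈ 141.9078 u (to 4 decimal places)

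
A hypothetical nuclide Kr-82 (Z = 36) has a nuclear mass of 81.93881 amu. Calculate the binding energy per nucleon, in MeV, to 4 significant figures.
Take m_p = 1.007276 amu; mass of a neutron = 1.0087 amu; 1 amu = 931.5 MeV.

8.217 MeV/nucleon

Z = 36, so N = A − Z = 82 − 36 = 46.
Mass of separated nucleons = 36(1.007276) + 46(1.0087) = 36.261936 + 46.4002 = 82.662136 amu
The mass defect is 82.662136 − 81.93881 = 0.723326 amu.
Binding energy = Δm·c² = 0.723326 × 931.5 MeV/amu = 673.778 MeV
BE/A = 673.778 MeV / 82 = 8.217 MeV/nucleon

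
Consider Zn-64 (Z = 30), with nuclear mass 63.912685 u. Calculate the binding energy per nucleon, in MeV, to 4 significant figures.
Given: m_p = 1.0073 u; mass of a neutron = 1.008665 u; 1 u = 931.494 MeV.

Σm = 30·m_p + 34·m_n = 30.2190 + 34.294610 = 64.513610 u
Δm = 64.513610 − 63.912685 = 0.600925 u
Converting to energy: 0.600925 u × 931.494 MeV/u = 559.758 MeV
BE/A = 559.758 MeV / 64 = 8.746 MeV/nucleon

8.746 MeV/nucleon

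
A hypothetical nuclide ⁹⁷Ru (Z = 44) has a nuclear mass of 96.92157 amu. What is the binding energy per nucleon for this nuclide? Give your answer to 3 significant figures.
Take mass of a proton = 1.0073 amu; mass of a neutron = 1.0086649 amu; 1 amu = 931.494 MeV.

Total constituent mass: 44 × 1.0073 + 53 × 1.0086649 = 97.7804397 amu
Δm = 97.7804397 − 96.92157 = 0.8588697 amu
E_B = 0.8588697 × 931.494 = 800.032 MeV
Per nucleon: 800.032 / 97 = 8.248 MeV

8.25 MeV/nucleon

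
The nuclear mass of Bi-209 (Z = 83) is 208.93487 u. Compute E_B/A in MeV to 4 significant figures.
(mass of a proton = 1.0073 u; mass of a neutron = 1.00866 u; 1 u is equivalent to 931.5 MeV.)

Mass of separated nucleons = 83(1.0073) + 126(1.00866) = 83.6059 + 127.09116 = 210.69706 u
Δm = 210.69706 − 208.93487 = 1.76219 u
Binding energy = Δm·c² = 1.76219 × 931.5 MeV/u = 1641.48 MeV
BE/A = 1641.48 MeV / 209 = 7.854 MeV/nucleon

7.854 MeV/nucleon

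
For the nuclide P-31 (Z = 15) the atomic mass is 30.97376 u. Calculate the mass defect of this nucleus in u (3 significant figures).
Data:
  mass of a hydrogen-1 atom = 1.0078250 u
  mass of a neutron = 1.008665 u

0.282 u

With 15 protons and 16 neutrons (A = 31):
Σm = 15·m(¹H) + 16·m_n = 15.1173750 + 16.138640 = 31.2560150 u
Mass defect Δm = 31.2560150 − 30.97376 = 0.2822550 u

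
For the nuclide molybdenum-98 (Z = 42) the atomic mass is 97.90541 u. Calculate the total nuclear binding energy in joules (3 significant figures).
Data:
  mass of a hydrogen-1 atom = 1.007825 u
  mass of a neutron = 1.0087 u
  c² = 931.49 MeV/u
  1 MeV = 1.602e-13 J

1.36e-10 J

With 42 protons and 56 neutrons (A = 98):
Mass of separated nucleons = 42(1.007825) + 56(1.0087) = 42.328650 + 56.4872 = 98.815850 u
Mass defect Δm = 98.815850 − 97.90541 = 0.910440 u
E_B = 0.910440 × 931.49 = 848.066 MeV
In joules: 848.066 MeV × 1.602e-13 J/MeV = 1.3586e-10 J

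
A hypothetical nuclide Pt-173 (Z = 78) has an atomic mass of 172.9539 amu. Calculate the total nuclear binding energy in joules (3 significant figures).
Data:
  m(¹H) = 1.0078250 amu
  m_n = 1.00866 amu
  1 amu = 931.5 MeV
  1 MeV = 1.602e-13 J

With 78 protons and 95 neutrons (A = 173):
Mass of separated nucleons = 78(1.0078250) + 95(1.00866) = 78.6103500 + 95.82270 = 174.4330500 amu
Mass defect Δm = 174.4330500 − 172.9539 = 1.4791500 amu
E_B = 1.4791500 × 931.5 = 1377.83 MeV
In joules: 1377.83 MeV × 1.602e-13 J/MeV = 2.2073e-10 J

2.21e-10 J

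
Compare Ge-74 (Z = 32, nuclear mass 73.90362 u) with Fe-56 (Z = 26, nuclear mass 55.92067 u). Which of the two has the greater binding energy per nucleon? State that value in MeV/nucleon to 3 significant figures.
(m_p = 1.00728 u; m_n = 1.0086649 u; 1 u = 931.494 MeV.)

Ge-74: Σm = 32(1.00728) + 42(1.0086649) = 74.5968858 u; Δm = 0.6932658 u; E_B = 645.77 MeV; E_B/A = 8.727 MeV
Fe-56: Σm = 26(1.00728) + 30(1.0086649) = 56.4492270 u; Δm = 0.5285570 u; E_B = 492.35 MeV; E_B/A = 8.792 MeV
Fe-56 has the higher binding energy per nucleon, so it is the more tightly bound nucleus.

Fe-56; 8.79 MeV/nucleon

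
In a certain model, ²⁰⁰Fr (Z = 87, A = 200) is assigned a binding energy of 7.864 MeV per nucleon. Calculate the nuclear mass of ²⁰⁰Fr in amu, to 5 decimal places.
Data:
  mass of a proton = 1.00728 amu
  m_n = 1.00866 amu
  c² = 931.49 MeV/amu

199.92346 amu

Total binding energy = 200 × 7.864 = 1572.800 MeV
Mass defect = 1572.800 MeV / (931.49 MeV/amu) = 1.6884776 amu
Constituent mass = 87(1.00728) + 113(1.00866) = 201.61194 amu
Nuclear mass = 201.61194 − 1.6884776 = 199.9234624 amu ≈ 199.92346 amu (to 5 decimal places)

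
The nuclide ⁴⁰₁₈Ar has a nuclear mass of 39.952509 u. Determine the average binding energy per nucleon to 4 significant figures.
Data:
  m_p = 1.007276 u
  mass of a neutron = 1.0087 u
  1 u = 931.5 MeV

With 18 protons and 22 neutrons (A = 40):
Σm = 18·m_p + 22·m_n = 18.130968 + 22.1914 = 40.322368 u
Mass defect Δm = 40.322368 − 39.952509 = 0.369859 u
Binding energy = Δm·c² = 0.369859 × 931.5 MeV/u = 344.524 MeV
Per nucleon: 344.524 / 40 = 8.613 MeV

8.613 MeV/nucleon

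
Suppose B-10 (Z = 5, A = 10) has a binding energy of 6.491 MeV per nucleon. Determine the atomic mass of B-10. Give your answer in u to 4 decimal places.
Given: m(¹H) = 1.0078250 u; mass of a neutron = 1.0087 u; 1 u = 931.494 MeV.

10.0129 u

Total binding energy = 10 × 6.491 = 64.910 MeV
Mass defect = 64.910 MeV / (931.494 MeV/u) = 0.069684 u
Constituent mass = 5(1.0078250) + 5(1.0087) = 10.0826250 u
Atomic mass = 10.0826250 − 0.069684 = 10.0129410 u ≈ 10.0129 u (to 4 decimal places)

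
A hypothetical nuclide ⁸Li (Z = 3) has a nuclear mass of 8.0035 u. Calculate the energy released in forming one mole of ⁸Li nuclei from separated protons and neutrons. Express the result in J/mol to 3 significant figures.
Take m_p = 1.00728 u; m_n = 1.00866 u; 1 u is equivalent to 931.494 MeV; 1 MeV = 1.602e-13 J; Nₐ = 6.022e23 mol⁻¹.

5.54e+12 J/mol

With 3 protons and 5 neutrons (A = 8):
Σm = 3·m_p + 5·m_n = 3.02184 + 5.04330 = 8.06514 u
Mass defect Δm = 8.06514 − 8.0035 = 0.06164 u
Converting to energy: 0.06164 u × 931.494 MeV/u = 57.4173 MeV
Per nucleus in joules: 57.4173 MeV × 1.602e-13 J/MeV = 9.1983e-12 J
Per mole: 9.1983e-12 J × 6.022e23 mol⁻¹ = 5.5392e+12 J/mol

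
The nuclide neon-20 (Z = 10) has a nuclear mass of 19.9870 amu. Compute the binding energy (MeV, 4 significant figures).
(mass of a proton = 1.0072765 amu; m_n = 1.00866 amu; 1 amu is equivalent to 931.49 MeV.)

Z = 10, so N = A − Z = 20 − 10 = 10.
Σm = 10·m_p + 10·m_n = 10.0727650 + 10.08660 = 20.1593650 amu
Δm = 20.1593650 − 19.9870 = 0.1723650 amu
Binding energy = Δm·c² = 0.1723650 × 931.49 MeV/amu = 160.556 MeV

160.6 MeV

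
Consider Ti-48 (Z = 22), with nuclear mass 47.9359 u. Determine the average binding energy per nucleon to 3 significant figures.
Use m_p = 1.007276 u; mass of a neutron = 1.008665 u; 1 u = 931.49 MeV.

8.72 MeV/nucleon

The nucleus contains 22 protons and 48 − 22 = 26 neutrons.
Mass of separated nucleons = 22(1.007276) + 26(1.008665) = 22.160072 + 26.225290 = 48.385362 u
Δm = 48.385362 − 47.9359 = 0.449462 u
Converting to energy: 0.449462 u × 931.49 MeV/u = 418.669 MeV
BE/A = 418.669 MeV / 48 = 8.722 MeV/nucleon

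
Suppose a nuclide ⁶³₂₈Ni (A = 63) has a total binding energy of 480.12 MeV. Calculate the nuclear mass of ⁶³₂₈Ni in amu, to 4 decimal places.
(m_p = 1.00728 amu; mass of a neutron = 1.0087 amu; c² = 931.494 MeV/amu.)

Mass defect = 480.12 MeV / (931.494 MeV/amu) = 0.515430 amu
Constituent mass = 28(1.00728) + 35(1.0087) = 63.50834 amu
Nuclear mass = 63.50834 − 0.515430 = 62.992910 amu ≈ 62.9929 amu (to 4 decimal places)

62.9929 amu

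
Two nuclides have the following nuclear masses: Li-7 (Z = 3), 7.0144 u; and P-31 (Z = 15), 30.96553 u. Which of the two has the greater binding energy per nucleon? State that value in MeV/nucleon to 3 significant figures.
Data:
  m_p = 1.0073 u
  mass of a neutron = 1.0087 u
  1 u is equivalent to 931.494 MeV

P-31; 8.51 MeV/nucleon

Li-7: Σm = 3(1.0073) + 4(1.0087) = 7.0567 u; Δm = 0.0423 u; E_B = 39.402 MeV; E_B/A = 5.629 MeV
P-31: Σm = 15(1.0073) + 16(1.0087) = 31.2487 u; Δm = 0.28317 u; E_B = 263.77 MeV; E_B/A = 8.509 MeV
P-31 has the higher binding energy per nucleon, so it is the more tightly bound nucleus.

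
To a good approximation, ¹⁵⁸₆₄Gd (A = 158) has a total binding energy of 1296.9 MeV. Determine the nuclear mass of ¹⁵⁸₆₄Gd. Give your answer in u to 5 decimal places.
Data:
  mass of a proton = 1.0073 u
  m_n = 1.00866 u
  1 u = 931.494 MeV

157.88896 u

Mass defect = 1296.9 MeV / (931.494 MeV/u) = 1.3922795 u
Constituent mass = 64(1.0073) + 94(1.00866) = 159.28124 u
Nuclear mass = 159.28124 − 1.3922795 = 157.8889605 u ≈ 157.88896 u (to 5 decimal places)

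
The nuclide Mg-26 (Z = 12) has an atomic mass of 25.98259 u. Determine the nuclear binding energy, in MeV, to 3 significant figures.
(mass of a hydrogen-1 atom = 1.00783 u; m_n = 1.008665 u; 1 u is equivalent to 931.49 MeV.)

217 MeV

Mass of separated nucleons = 12(1.00783) + 14(1.008665) = 12.09396 + 14.121310 = 26.215270 u
Mass defect Δm = 26.215270 − 25.98259 = 0.232680 u
Binding energy = Δm·c² = 0.232680 × 931.49 MeV/u = 216.739 MeV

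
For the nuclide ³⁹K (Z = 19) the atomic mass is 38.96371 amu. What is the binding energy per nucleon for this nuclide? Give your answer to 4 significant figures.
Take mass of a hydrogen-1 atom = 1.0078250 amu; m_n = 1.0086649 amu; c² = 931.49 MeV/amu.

8.557 MeV/nucleon

Mass of separated nucleons = 19(1.0078250) + 20(1.0086649) = 19.1486750 + 20.1732980 = 39.3219730 amu
Mass defect Δm = 39.3219730 − 38.96371 = 0.3582630 amu
Converting to energy: 0.3582630 amu × 931.49 MeV/amu = 333.718 MeV
Per nucleon: 333.718 / 39 = 8.557 MeV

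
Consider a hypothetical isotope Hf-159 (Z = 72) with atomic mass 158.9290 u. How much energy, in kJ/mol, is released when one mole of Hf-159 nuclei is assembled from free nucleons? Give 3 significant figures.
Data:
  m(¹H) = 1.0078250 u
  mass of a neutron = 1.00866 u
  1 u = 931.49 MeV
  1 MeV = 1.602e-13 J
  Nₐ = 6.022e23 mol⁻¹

Z = 72, so N = A − Z = 159 − 72 = 87.
Σm = 72·m(¹H) + 87·m_n = 72.5634000 + 87.75342 = 160.3168200 u
Δm = 160.3168200 − 158.9290 = 1.3878200 u
E_B = 1.3878200 × 931.49 = 1292.74 MeV
Per nucleus in joules: 1292.74 MeV × 1.602e-13 J/MeV = 2.0710e-10 J
Per mole: 2.0710e-10 J × 6.022e23 mol⁻¹ = 1.2472e+14 J/mol

1.25e+11 kJ/mol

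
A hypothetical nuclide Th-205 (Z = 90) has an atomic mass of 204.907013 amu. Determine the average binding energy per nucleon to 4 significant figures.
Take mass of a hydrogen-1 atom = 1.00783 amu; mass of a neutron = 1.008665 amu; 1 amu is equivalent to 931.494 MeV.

With 90 protons and 115 neutrons (A = 205):
Mass of separated nucleons = 90(1.00783) + 115(1.008665) = 90.70470 + 115.996475 = 206.701175 amu
Δm = 206.701175 − 204.907013 = 1.794162 amu
Binding energy = Δm·c² = 1.794162 × 931.494 MeV/amu = 1671.25 MeV
Per nucleon: 1671.25 / 205 = 8.152 MeV

8.152 MeV/nucleon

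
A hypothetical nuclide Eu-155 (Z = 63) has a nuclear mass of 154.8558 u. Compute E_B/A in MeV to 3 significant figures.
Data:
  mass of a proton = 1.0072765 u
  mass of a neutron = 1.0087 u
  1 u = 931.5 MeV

Total constituent mass: 63 × 1.0072765 + 92 × 1.0087 = 156.2588195 u
Δm = 156.2588195 − 154.8558 = 1.4030195 u
Converting to energy: 1.4030195 u × 931.5 MeV/u = 1306.91 MeV
Per nucleon: 1306.91 / 155 = 8.432 MeV

8.43 MeV/nucleon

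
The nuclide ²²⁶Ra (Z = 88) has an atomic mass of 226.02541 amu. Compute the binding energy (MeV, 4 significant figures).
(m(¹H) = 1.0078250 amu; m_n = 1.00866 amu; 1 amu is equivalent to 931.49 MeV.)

1731 MeV

Z = 88, so N = A − Z = 226 − 88 = 138.
Mass of separated nucleons = 88(1.0078250) + 138(1.00866) = 88.6886000 + 139.19508 = 227.8836800 amu
The mass defect is 227.8836800 − 226.02541 = 1.8582700 amu.
Converting to energy: 1.8582700 amu × 931.49 MeV/amu = 1730.96 MeV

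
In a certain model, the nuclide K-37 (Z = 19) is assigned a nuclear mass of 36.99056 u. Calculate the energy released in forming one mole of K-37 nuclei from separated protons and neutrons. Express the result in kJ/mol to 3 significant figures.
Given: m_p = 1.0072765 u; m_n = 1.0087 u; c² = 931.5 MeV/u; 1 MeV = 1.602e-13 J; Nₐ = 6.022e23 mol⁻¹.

2.73e+10 kJ/mol

With 19 protons and 18 neutrons (A = 37):
Σm = 19·m_p + 18·m_n = 19.1382535 + 18.1566 = 37.2948535 u
The mass defect is 37.2948535 − 36.99056 = 0.3042935 u.
Converting to energy: 0.3042935 u × 931.5 MeV/u = 283.449 MeV
Per nucleus in joules: 283.449 MeV × 1.602e-13 J/MeV = 4.5409e-11 J
Per mole: 4.5409e-11 J × 6.022e23 mol⁻¹ = 2.7345e+13 J/mol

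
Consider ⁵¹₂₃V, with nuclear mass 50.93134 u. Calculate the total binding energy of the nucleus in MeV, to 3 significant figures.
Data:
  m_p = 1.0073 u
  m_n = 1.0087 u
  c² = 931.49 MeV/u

447 MeV

Total constituent mass: 23 × 1.0073 + 28 × 1.0087 = 51.4115 u
The mass defect is 51.4115 − 50.93134 = 0.48016 u.
E_B = 0.48016 × 931.49 = 447.264 MeV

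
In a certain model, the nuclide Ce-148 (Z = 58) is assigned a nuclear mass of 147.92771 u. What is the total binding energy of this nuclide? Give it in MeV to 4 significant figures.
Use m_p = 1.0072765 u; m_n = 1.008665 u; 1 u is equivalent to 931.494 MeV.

1187 MeV

Σm = 58·m_p + 90·m_n = 58.4220370 + 90.779850 = 149.2018870 u
Mass defect Δm = 149.2018870 − 147.92771 = 1.2741770 u
Binding energy = Δm·c² = 1.2741770 × 931.494 MeV/u = 1186.89 MeV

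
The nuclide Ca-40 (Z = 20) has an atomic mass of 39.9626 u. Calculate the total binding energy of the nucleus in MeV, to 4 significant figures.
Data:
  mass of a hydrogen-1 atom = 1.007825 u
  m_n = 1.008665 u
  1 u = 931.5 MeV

Z = 20, so N = A − Z = 40 − 20 = 20.
Σm = 20·m(¹H) + 20·m_n = 20.156500 + 20.173300 = 40.329800 u
Δm = 40.329800 − 39.9626 = 0.367200 u
E_B = 0.367200 × 931.5 = 342.047 MeV

342.0 MeV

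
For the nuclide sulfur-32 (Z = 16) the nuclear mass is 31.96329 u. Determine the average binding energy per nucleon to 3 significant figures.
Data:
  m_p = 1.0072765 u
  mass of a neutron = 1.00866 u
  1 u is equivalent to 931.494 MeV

8.49 MeV/nucleon

Σm = 16·m_p + 16·m_n = 16.1164240 + 16.13856 = 32.2549840 u
Mass defect Δm = 32.2549840 − 31.96329 = 0.2916940 u
Converting to energy: 0.2916940 u × 931.494 MeV/u = 271.711 MeV
Per nucleon: 271.711 / 32 = 8.491 MeV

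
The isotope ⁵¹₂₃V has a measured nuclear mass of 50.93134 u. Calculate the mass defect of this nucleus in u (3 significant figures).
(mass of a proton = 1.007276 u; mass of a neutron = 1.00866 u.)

The nucleus contains 23 protons and 51 − 23 = 28 neutrons.
Total constituent mass: 23 × 1.007276 + 28 × 1.00866 = 51.409828 u
The mass defect is 51.409828 − 50.93134 = 0.478488 u.

0.478 u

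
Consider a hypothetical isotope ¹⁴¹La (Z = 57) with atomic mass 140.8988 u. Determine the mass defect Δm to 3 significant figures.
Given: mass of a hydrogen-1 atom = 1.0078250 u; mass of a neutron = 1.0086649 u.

1.28 u

With 57 protons and 84 neutrons (A = 141):
Total constituent mass: 57 × 1.0078250 + 84 × 1.0086649 = 142.1738766 u
The mass defect is 142.1738766 − 140.8988 = 1.2750766 u.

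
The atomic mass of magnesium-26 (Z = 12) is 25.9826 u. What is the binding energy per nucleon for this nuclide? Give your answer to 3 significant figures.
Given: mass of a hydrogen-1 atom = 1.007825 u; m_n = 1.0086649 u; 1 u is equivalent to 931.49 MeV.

With 12 protons and 14 neutrons (A = 26):
Mass of separated nucleons = 12(1.007825) + 14(1.0086649) = 12.093900 + 14.1213086 = 26.2152086 u
The mass defect is 26.2152086 − 25.9826 = 0.2326086 u.
Converting to energy: 0.2326086 u × 931.49 MeV/u = 216.673 MeV
Dividing by A = 26 gives 8.334 MeV per nucleon.

8.33 MeV/nucleon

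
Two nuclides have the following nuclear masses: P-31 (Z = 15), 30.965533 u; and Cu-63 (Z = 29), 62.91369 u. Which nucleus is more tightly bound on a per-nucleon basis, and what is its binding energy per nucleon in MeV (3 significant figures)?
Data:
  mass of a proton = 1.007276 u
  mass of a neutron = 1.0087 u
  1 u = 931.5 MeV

Cu-63; 8.77 MeV/nucleon

P-31: Σm = 15(1.007276) + 16(1.0087) = 31.248340 u; Δm = 0.282807 u; E_B = 263.43 MeV; E_B/A = 8.498 MeV
Cu-63: Σm = 29(1.007276) + 34(1.0087) = 63.506804 u; Δm = 0.593114 u; E_B = 552.49 MeV; E_B/A = 8.770 MeV
Cu-63 has the higher binding energy per nucleon, so it is the more tightly bound nucleus.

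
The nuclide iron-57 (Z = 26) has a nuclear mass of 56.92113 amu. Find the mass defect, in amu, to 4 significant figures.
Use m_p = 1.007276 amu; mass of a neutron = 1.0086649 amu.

Z = 26, so N = A − Z = 57 − 26 = 31.
Mass of separated nucleons = 26(1.007276) + 31(1.0086649) = 26.189176 + 31.2686119 = 57.4577879 amu
The mass defect is 57.4577879 − 56.92113 = 0.5366579 amu.

0.5367 amu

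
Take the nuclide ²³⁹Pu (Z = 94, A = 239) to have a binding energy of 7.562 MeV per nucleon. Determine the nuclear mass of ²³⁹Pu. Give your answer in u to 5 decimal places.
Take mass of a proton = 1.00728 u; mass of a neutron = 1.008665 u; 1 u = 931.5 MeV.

239.00052 u

Total binding energy = 239 × 7.562 = 1807.318 MeV
Mass defect = 1807.318 MeV / (931.5 MeV/u) = 1.9402233 u
Constituent mass = 94(1.00728) + 145(1.008665) = 240.940745 u
Nuclear mass = 240.940745 − 1.9402233 = 239.0005217 u ≈ 239.00052 u (to 5 decimal places)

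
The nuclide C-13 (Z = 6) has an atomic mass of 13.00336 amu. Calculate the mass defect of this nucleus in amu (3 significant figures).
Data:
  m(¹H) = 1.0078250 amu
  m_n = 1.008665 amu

0.104 amu

Total constituent mass: 6 × 1.0078250 + 7 × 1.008665 = 13.1076050 amu
Mass defect Δm = 13.1076050 − 13.00336 = 0.1042450 amu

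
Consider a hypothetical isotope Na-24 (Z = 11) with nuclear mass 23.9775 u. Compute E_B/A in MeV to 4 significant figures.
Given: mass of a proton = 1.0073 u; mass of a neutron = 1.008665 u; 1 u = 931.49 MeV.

8.362 MeV/nucleon

Σm = 11·m_p + 13·m_n = 11.0803 + 13.112645 = 24.192945 u
Δm = 24.192945 − 23.9775 = 0.215445 u
Binding energy = Δm·c² = 0.215445 × 931.49 MeV/u = 200.685 MeV
Per nucleon: 200.685 / 24 = 8.362 MeV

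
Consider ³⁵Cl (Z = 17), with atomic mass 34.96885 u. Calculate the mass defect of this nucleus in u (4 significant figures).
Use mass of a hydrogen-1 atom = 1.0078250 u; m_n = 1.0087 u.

With 17 protons and 18 neutrons (A = 35):
Total constituent mass: 17 × 1.0078250 + 18 × 1.0087 = 35.2896250 u
Δm = 35.2896250 − 34.96885 = 0.3207750 u

0.3208 u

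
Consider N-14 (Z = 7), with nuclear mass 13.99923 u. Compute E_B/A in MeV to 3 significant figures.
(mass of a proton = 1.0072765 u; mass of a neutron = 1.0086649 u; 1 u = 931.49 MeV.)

With 7 protons and 7 neutrons (A = 14):
Total constituent mass: 7 × 1.0072765 + 7 × 1.0086649 = 14.1115898 u
The mass defect is 14.1115898 − 13.99923 = 0.1123598 u.
Converting to energy: 0.1123598 u × 931.49 MeV/u = 104.662 MeV
Dividing by A = 14 gives 7.476 MeV per nucleon.

7.48 MeV/nucleon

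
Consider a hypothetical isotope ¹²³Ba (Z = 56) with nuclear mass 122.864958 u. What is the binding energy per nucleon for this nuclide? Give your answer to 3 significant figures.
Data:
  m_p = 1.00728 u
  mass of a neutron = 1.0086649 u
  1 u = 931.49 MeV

8.51 MeV/nucleon

Z = 56, so N = A − Z = 123 − 56 = 67.
Σm = 56·m_p + 67·m_n = 56.40768 + 67.5805483 = 123.9882283 u
Δm = 123.9882283 − 122.864958 = 1.1232703 u
Binding energy = Δm·c² = 1.1232703 × 931.49 MeV/u = 1046.32 MeV
Per nucleon: 1046.32 / 123 = 8.507 MeV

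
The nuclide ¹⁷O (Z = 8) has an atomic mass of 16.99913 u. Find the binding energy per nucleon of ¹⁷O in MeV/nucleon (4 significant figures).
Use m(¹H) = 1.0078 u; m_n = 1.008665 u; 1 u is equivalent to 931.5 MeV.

The nucleus contains 8 protons and 17 − 8 = 9 neutrons.
Σm = 8·m(¹H) + 9·m_n = 8.0624 + 9.077985 = 17.140385 u
Mass defect Δm = 17.140385 − 16.99913 = 0.141255 u
Converting to energy: 0.141255 u × 931.5 MeV/u = 131.579 MeV
Per nucleon: 131.579 / 17 = 7.740 MeV

7.740 MeV/nucleon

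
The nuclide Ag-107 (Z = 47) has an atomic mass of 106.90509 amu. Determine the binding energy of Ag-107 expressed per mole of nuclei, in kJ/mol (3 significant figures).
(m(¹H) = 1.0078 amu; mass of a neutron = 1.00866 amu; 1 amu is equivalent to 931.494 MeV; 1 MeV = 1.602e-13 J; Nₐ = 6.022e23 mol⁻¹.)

With 47 protons and 60 neutrons (A = 107):
Mass of separated nucleons = 47(1.0078) + 60(1.00866) = 47.3666 + 60.51960 = 107.88620 amu
Mass defect Δm = 107.88620 − 106.90509 = 0.98111 amu
E_B = 0.98111 × 931.494 = 913.898 MeV
Per nucleus in joules: 913.898 MeV × 1.602e-13 J/MeV = 1.4641e-10 J
Per mole: 1.4641e-10 J × 6.022e23 mol⁻¹ = 8.8168e+13 J/mol

8.82e+10 kJ/mol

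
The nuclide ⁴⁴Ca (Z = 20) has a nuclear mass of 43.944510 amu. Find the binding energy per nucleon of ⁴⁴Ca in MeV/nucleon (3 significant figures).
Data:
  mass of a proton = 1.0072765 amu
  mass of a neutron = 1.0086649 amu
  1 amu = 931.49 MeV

Total constituent mass: 20 × 1.0072765 + 24 × 1.0086649 = 44.3534876 amu
Mass defect Δm = 44.3534876 − 43.944510 = 0.4089776 amu
E_B = 0.4089776 × 931.49 = 380.959 MeV
Dividing by A = 44 gives 8.658 MeV per nucleon.

8.66 MeV/nucleon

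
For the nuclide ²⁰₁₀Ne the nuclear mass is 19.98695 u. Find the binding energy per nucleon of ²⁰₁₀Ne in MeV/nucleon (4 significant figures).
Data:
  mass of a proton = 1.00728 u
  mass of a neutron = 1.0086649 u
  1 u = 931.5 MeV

Z = 10, so N = A − Z = 20 − 10 = 10.
Mass of separated nucleons = 10(1.00728) + 10(1.0086649) = 10.07280 + 10.0866490 = 20.1594490 u
Δm = 20.1594490 − 19.98695 = 0.1724990 u
E_B = 0.1724990 × 931.5 = 160.683 MeV
BE/A = 160.683 MeV / 20 = 8.034 MeV/nucleon

8.034 MeV/nucleon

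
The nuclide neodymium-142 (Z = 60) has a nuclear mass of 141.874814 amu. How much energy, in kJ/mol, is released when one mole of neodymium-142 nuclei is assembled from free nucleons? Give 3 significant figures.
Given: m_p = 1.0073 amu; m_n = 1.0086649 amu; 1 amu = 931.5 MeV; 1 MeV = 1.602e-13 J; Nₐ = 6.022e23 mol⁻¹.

1.14e+11 kJ/mol

With 60 protons and 82 neutrons (A = 142):
Total constituent mass: 60 × 1.0073 + 82 × 1.0086649 = 143.1485218 amu
Δm = 143.1485218 − 141.874814 = 1.2737078 amu
Binding energy = Δm·c² = 1.2737078 × 931.5 MeV/amu = 1186.46 MeV
Per nucleus in joules: 1186.46 MeV × 1.602e-13 J/MeV = 1.9007e-10 J
Per mole: 1.9007e-10 J × 6.022e23 mol⁻¹ = 1.1446e+14 J/mol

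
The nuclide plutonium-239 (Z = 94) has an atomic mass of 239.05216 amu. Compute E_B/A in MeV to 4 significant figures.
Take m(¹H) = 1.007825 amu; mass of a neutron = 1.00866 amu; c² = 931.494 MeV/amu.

Z = 94, so N = A − Z = 239 − 94 = 145.
Mass of separated nucleons = 94(1.007825) + 145(1.00866) = 94.735550 + 146.25570 = 240.991250 amu
The mass defect is 240.991250 − 239.05216 = 1.939090 amu.
E_B = 1.939090 × 931.494 = 1806.25 MeV
Per nucleon: 1806.25 / 239 = 7.558 MeV

7.558 MeV/nucleon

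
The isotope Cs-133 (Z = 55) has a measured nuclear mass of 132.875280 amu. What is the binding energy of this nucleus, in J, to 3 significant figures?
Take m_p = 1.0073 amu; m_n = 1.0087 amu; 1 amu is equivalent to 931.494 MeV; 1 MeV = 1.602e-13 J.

Σm = 55·m_p + 78·m_n = 55.4015 + 78.6786 = 134.0801 amu
The mass defect is 134.0801 − 132.875280 = 1.204820 amu.
Binding energy = Δm·c² = 1.204820 × 931.494 MeV/amu = 1122.28 MeV
In joules: 1122.28 MeV × 1.602e-13 J/MeV = 1.7979e-10 J

1.80e-10 J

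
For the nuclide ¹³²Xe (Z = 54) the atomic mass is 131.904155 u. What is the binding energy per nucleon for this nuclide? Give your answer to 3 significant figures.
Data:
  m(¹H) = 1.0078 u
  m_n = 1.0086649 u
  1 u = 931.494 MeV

8.42 MeV/nucleon

With 54 protons and 78 neutrons (A = 132):
Mass of separated nucleons = 54(1.0078) + 78(1.0086649) = 54.4212 + 78.6758622 = 133.0970622 u
The mass defect is 133.0970622 − 131.904155 = 1.1929072 u.
E_B = 1.1929072 × 931.494 = 1111.19 MeV
Dividing by A = 132 gives 8.418 MeV per nucleon.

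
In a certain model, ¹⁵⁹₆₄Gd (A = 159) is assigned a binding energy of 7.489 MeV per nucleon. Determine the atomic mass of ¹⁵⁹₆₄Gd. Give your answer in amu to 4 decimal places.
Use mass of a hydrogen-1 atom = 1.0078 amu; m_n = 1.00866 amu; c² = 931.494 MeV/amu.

159.0436 amu

Total binding energy = 159 × 7.489 = 1190.751 MeV
Mass defect = 1190.751 MeV / (931.494 MeV/amu) = 1.278324 amu
Constituent mass = 64(1.0078) + 95(1.00866) = 160.32190 amu
Atomic mass = 160.32190 − 1.278324 = 159.043576 amu ≈ 159.0436 amu (to 4 decimal places)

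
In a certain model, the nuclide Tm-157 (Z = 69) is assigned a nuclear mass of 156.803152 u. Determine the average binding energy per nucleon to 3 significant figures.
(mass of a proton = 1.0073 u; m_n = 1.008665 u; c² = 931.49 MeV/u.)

The nucleus contains 69 protons and 157 − 69 = 88 neutrons.
Total constituent mass: 69 × 1.0073 + 88 × 1.008665 = 158.266220 u
The mass defect is 158.266220 − 156.803152 = 1.463068 u.
Binding energy = Δm·c² = 1.463068 × 931.49 MeV/u = 1362.83 MeV
Dividing by A = 157 gives 8.680 MeV per nucleon.

8.68 MeV/nucleon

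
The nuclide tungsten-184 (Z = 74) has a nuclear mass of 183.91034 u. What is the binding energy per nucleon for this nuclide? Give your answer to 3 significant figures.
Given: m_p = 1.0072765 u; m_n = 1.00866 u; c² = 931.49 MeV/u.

With 74 protons and 110 neutrons (A = 184):
Mass of separated nucleons = 74(1.0072765) + 110(1.00866) = 74.5384610 + 110.95260 = 185.4910610 u
Δm = 185.4910610 − 183.91034 = 1.5807210 u
E_B = 1.5807210 × 931.49 = 1472.43 MeV
Per nucleon: 1472.43 / 184 = 8.002 MeV

8.00 MeV/nucleon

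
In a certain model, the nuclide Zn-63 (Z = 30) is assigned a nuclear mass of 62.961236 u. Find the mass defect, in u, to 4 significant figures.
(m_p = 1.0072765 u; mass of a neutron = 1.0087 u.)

Total constituent mass: 30 × 1.0072765 + 33 × 1.0087 = 63.5053950 u
The mass defect is 63.5053950 − 62.961236 = 0.5441590 u.

0.5442 u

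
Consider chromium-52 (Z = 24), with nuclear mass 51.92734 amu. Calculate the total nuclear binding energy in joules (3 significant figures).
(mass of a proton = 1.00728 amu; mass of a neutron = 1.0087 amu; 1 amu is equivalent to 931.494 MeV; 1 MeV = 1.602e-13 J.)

The nucleus contains 24 protons and 52 − 24 = 28 neutrons.
Total constituent mass: 24 × 1.00728 + 28 × 1.0087 = 52.41832 amu
Mass defect Δm = 52.41832 − 51.92734 = 0.49098 amu
Binding energy = Δm·c² = 0.49098 × 931.494 MeV/amu = 457.345 MeV
In joules: 457.345 MeV × 1.602e-13 J/MeV = 7.3267e-11 J

7.33e-11 J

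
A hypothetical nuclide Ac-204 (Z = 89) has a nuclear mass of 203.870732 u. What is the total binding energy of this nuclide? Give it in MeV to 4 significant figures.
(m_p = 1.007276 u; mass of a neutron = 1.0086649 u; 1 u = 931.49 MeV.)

Mass of separated nucleons = 89(1.007276) + 115(1.0086649) = 89.647564 + 115.9964635 = 205.6440275 u
Mass defect Δm = 205.6440275 − 203.870732 = 1.7732955 u
E_B = 1.7732955 × 931.49 = 1651.81 MeV

1652 MeV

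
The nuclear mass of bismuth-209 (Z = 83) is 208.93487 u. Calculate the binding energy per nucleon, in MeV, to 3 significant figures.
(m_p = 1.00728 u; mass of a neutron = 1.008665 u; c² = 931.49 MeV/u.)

7.85 MeV/nucleon

With 83 protons and 126 neutrons (A = 209):
Total constituent mass: 83 × 1.00728 + 126 × 1.008665 = 210.696030 u
The mass defect is 210.696030 − 208.93487 = 1.761160 u.
E_B = 1.761160 × 931.49 = 1640.50 MeV
Per nucleon: 1640.50 / 209 = 7.849 MeV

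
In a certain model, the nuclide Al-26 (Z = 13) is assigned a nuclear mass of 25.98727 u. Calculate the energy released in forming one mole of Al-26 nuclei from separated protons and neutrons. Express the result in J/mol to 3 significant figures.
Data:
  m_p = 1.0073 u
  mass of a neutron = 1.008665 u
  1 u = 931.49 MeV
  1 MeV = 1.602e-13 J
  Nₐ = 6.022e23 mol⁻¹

1.98e+13 J/mol

Z = 13, so N = A − Z = 26 − 13 = 13.
Mass of separated nucleons = 13(1.0073) + 13(1.008665) = 13.0949 + 13.112645 = 26.207545 u
The mass defect is 26.207545 − 25.98727 = 0.220275 u.
Converting to energy: 0.220275 u × 931.49 MeV/u = 205.184 MeV
Per nucleus in joules: 205.184 MeV × 1.602e-13 J/MeV = 3.2870e-11 J
Per mole: 3.2870e-11 J × 6.022e23 mol⁻¹ = 1.9794e+13 J/mol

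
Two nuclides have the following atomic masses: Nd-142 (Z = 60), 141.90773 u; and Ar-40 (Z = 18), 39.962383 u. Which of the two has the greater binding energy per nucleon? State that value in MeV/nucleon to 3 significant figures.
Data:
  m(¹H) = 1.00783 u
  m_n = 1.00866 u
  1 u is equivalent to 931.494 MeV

Nd-142: Σm = 60(1.00783) + 82(1.00866) = 143.17992 u; Δm = 1.27219 u; E_B = 1185.0 MeV; E_B/A = 8.345 MeV
Ar-40: Σm = 18(1.00783) + 22(1.00866) = 40.33146 u; Δm = 0.369077 u; E_B = 343.79 MeV; E_B/A = 8.5948 MeV
Ar-40 has the higher binding energy per nucleon, so it is the more tightly bound nucleus.

Ar-40; 8.59 MeV/nucleon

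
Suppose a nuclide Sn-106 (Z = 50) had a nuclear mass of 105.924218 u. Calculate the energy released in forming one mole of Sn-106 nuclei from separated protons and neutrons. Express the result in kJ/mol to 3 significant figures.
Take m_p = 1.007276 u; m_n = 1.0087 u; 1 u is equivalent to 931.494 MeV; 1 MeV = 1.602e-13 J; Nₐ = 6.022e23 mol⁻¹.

8.33e+10 kJ/mol

Σm = 50·m_p + 56·m_n = 50.363800 + 56.4872 = 106.851000 u
The mass defect is 106.851000 − 105.924218 = 0.926782 u.
Converting to energy: 0.926782 u × 931.494 MeV/u = 863.292 MeV
Per nucleus in joules: 863.292 MeV × 1.602e-13 J/MeV = 1.3830e-10 J
Per mole: 1.3830e-10 J × 6.022e23 mol⁻¹ = 8.3284e+13 J/mol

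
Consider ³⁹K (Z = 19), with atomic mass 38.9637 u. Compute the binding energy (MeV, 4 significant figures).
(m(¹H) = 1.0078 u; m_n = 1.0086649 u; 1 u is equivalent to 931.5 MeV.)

Σm = 19·m(¹H) + 20·m_n = 19.1482 + 20.1732980 = 39.3214980 u
The mass defect is 39.3214980 − 38.9637 = 0.3577980 u.
Binding energy = Δm·c² = 0.3577980 × 931.5 MeV/u = 333.289 MeV

333.3 MeV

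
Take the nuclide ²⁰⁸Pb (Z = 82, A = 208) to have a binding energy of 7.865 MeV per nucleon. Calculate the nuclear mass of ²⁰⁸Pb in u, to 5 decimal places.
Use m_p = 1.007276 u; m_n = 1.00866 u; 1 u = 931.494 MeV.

Total binding energy = 208 × 7.865 = 1635.920 MeV
Mass defect = 1635.920 MeV / (931.494 MeV/u) = 1.7562325 u
Constituent mass = 82(1.007276) + 126(1.00866) = 209.687792 u
Nuclear mass = 209.687792 − 1.7562325 = 207.9315595 u ≈ 207.93156 u (to 5 decimal places)

207.93156 u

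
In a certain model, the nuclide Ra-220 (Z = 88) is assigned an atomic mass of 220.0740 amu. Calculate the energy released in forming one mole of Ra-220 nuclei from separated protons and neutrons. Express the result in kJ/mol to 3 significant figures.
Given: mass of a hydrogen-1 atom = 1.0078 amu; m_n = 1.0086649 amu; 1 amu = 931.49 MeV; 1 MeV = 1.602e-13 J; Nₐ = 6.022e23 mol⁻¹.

Z = 88, so N = A − Z = 220 − 88 = 132.
Mass of separated nucleons = 88(1.0078) + 132(1.0086649) = 88.6864 + 133.1437668 = 221.8301668 amu
Mass defect Δm = 221.8301668 − 220.0740 = 1.7561668 amu
E_B = 1.7561668 × 931.49 = 1635.85 MeV
Per nucleus in joules: 1635.85 MeV × 1.602e-13 J/MeV = 2.6206e-10 J
Per mole: 2.6206e-10 J × 6.022e23 mol⁻¹ = 1.5781e+14 J/mol

1.58e+11 kJ/mol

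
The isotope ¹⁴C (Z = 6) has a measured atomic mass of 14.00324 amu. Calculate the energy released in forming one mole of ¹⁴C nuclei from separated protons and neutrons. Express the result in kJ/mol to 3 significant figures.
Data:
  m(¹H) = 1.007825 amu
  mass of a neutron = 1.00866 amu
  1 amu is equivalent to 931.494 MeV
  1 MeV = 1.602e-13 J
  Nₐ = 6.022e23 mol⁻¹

Σm = 6·m(¹H) + 8·m_n = 6.046950 + 8.06928 = 14.116230 amu
Δm = 14.116230 − 14.00324 = 0.112990 amu
Converting to energy: 0.112990 amu × 931.494 MeV/amu = 105.250 MeV
Per nucleus in joules: 105.250 MeV × 1.602e-13 J/MeV = 1.6861e-11 J
Per mole: 1.6861e-11 J × 6.022e23 mol⁻¹ = 1.0154e+13 J/mol

1.02e+10 kJ/mol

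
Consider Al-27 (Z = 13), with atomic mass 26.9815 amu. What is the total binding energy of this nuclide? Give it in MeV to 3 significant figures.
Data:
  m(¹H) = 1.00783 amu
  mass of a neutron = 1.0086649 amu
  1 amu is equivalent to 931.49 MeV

The nucleus contains 13 protons and 27 − 13 = 14 neutrons.
Total constituent mass: 13 × 1.00783 + 14 × 1.0086649 = 27.2230986 amu
The mass defect is 27.2230986 − 26.9815 = 0.2415986 amu.
Converting to energy: 0.2415986 amu × 931.49 MeV/amu = 225.047 MeV

225 MeV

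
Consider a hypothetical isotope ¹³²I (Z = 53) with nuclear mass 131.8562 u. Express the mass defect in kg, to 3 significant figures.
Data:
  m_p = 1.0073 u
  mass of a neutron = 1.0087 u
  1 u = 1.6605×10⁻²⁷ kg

2.02e-27 kg

Σm = 53·m_p + 79·m_n = 53.3869 + 79.6873 = 133.0742 u
Δm = 133.0742 − 131.8562 = 1.2180 u
In SI units: 1.2180 u × 1.6605×10⁻²⁷ kg/u = 2.0225e-27 kg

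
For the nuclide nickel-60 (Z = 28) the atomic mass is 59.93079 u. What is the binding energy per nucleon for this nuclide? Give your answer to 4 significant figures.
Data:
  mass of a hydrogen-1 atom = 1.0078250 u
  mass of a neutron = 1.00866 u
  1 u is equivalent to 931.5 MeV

Σm = 28·m(¹H) + 32·m_n = 28.2191000 + 32.27712 = 60.4962200 u
Δm = 60.4962200 − 59.93079 = 0.5654300 u
E_B = 0.5654300 × 931.5 = 526.698 MeV
Per nucleon: 526.698 / 60 = 8.778 MeV

8.778 MeV/nucleon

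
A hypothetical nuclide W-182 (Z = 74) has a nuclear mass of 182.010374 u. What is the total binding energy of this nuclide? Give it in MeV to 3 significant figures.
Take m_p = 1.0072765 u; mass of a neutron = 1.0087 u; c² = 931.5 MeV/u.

With 74 protons and 108 neutrons (A = 182):
Mass of separated nucleons = 74(1.0072765) + 108(1.0087) = 74.5384610 + 108.9396 = 183.4780610 u
The mass defect is 183.4780610 − 182.010374 = 1.4676870 u.
E_B = 1.4676870 × 931.5 = 1367.15 MeV

1370 MeV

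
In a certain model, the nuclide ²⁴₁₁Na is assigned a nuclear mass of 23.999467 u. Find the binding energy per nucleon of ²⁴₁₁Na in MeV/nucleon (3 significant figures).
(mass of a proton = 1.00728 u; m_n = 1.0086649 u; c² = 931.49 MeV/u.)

7.50 MeV/nucleon

Z = 11, so N = A − Z = 24 − 11 = 13.
Σm = 11·m_p + 13·m_n = 11.08008 + 13.1126437 = 24.1927237 u
Δm = 24.1927237 − 23.999467 = 0.1932567 u
Converting to energy: 0.1932567 u × 931.49 MeV/u = 180.017 MeV
Dividing by A = 24 gives 7.501 MeV per nucleon.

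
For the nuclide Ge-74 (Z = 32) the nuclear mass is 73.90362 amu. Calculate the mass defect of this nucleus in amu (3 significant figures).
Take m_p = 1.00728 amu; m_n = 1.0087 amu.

Z = 32, so N = A − Z = 74 − 32 = 42.
Total constituent mass: 32 × 1.00728 + 42 × 1.0087 = 74.59836 amu
Δm = 74.59836 − 73.90362 = 0.69474 amu

0.695 amu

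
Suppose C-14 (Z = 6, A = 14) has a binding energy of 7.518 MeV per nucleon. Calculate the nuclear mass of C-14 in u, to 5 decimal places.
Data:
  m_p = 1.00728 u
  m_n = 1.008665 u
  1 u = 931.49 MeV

14.00001 u

Total binding energy = 14 × 7.518 = 105.252 MeV
Mass defect = 105.252 MeV / (931.49 MeV/u) = 0.1129932 u
Constituent mass = 6(1.00728) + 8(1.008665) = 14.113000 u
Nuclear mass = 14.113000 − 0.1129932 = 14.0000068 u ≈ 14.00001 u (to 5 decimal places)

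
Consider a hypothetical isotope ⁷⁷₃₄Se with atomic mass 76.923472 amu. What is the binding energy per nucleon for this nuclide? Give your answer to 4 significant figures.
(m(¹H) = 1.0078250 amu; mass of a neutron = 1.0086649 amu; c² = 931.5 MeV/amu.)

Mass of separated nucleons = 34(1.0078250) + 43(1.0086649) = 34.2660500 + 43.3725907 = 77.6386407 amu
Δm = 77.6386407 − 76.923472 = 0.7151687 amu
E_B = 0.7151687 × 931.5 = 666.180 MeV
Per nucleon: 666.180 / 77 = 8.652 MeV

8.652 MeV/nucleon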